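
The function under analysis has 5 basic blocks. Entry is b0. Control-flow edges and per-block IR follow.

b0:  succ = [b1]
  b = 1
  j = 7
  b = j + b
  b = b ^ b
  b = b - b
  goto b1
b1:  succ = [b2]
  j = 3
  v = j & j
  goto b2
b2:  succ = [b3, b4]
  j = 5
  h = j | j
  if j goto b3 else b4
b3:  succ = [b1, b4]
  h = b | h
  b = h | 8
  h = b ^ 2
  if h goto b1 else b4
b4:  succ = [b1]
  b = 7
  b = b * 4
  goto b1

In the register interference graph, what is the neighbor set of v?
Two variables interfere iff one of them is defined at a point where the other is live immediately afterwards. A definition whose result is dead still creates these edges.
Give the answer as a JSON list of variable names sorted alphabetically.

def/use:
  b0 def {b,j} use ∅
  b1 def {j,v} use ∅
  b2 def {h,j} use ∅
  b3 def {b,h} use {b,h}
  b4 def {b} use ∅

Liveness:
  b0 li=∅ lo={b}
  b1 li={b} lo={b}
  b2 li={b} lo={b,h}
  b3 li={b,h} lo={b}
  b4 li=∅ lo={b}

Conflict graph:
  b↔{h,j,v}
  h↔{b,j}
  j↔{b,h}
  v↔{b}

N(v) = ["b"]

Answer: ["b"]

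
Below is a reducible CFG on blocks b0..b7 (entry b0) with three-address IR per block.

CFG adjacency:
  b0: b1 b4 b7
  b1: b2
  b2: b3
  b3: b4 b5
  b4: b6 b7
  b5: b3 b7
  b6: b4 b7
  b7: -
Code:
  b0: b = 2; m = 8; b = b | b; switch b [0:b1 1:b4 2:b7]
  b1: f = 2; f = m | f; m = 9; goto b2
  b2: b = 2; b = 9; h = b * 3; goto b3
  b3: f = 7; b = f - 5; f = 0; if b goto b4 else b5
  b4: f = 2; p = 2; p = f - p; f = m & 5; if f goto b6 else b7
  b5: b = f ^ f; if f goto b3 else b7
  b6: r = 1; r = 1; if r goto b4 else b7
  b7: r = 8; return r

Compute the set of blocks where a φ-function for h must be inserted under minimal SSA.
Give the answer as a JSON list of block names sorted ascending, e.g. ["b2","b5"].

Answer: ["b4", "b7"]

Working:
idom tree: b1←b0 b2←b1 b3←b2 b4←b0 b5←b3 b6←b4 b7←b0
Dom∩ at merges:
  b3: preds {b2,b5}: {b0,b1,b2} ∩ {b0,b1,b2,b3,b5} = {b0,b1,b2}; idom=b2
  b4: preds {b0,b3,b6}: {b0} ∩ {b0,b1,b2,b3} ∩ {b0,b4,b6} = {b0}; idom=b0
  b7: preds {b0,b4,b5,b6}: {b0} ∩ {b0,b4} ∩ {b0,b1,b2,b3,b5} ∩ {b0,b4,b6} = {b0}; idom=b0

DF derivation:
  join b3 pred b2: · stop@b2
  join b3 pred b5: b5→b3 stop@b2
  join b4 pred b0: · stop@b0
  join b4 pred b3: b3→b2→b1 stop@b0
  join b4 pred b6: b6→b4 stop@b0
  join b7 pred b0: · stop@b0
  join b7 pred b4: b4 stop@b0
  join b7 pred b5: b5→b3→b2→b1 stop@b0
  join b7 pred b6: b6→b4 stop@b0
  b0: DF=∅
  b1: DF={b4,b7}
  b2: DF={b4,b7}
  b3: DF={b3,b4,b7}
  b4: DF={b4,b7}
  b5: DF={b3,b7}
  b6: DF={b4,b7}
  b7: DF=∅

φ for h: defs {b2}
  DF⁺ = {b4,b7}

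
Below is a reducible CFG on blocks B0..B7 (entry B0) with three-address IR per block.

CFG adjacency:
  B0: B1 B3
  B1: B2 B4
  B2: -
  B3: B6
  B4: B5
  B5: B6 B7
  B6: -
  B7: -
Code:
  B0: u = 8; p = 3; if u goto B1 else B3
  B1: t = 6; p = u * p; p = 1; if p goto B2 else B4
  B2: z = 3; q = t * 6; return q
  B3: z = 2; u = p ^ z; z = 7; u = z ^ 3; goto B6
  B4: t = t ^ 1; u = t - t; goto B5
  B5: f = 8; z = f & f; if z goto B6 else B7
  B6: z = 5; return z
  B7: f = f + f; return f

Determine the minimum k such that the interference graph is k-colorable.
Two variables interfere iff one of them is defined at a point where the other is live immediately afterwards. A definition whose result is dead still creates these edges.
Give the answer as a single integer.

Answer: 3

Working:
Per-block:
  B0 def {p,u} use ∅
  B1 def {p,t} use {p,u}
  B2 def {q,z} use {t}
  B3 def {u,z} use {p}
  B4 def {t,u} use {t}
  B5 def {f,z} use ∅
  B6 def {z} use ∅
  B7 def {f} use {f}

Liveness:
  B0 li=∅ lo={p,u}
  B1 li={p,u} lo={t}
  B2 li={t} lo=∅
  B3 li={p} lo=∅
  B4 li={t} lo=∅
  B5 li=∅ lo={f}
  B6 li=∅ lo=∅
  B7 li={f} lo=∅

Interfere edges:
  f↔{z}
  p↔{t,u,z}
  q↔∅
  t↔{p,u,z}
  u↔{p,t}
  z↔{f,p,t}

Registers:
  clique {p,t,u} ⇒ need ≥ 3
  assign f→r0 p→r0 q→r0 t→r1 u→r2 z→r2 — no edge inside a register ⇒ χ ≤ 3
  χ = 3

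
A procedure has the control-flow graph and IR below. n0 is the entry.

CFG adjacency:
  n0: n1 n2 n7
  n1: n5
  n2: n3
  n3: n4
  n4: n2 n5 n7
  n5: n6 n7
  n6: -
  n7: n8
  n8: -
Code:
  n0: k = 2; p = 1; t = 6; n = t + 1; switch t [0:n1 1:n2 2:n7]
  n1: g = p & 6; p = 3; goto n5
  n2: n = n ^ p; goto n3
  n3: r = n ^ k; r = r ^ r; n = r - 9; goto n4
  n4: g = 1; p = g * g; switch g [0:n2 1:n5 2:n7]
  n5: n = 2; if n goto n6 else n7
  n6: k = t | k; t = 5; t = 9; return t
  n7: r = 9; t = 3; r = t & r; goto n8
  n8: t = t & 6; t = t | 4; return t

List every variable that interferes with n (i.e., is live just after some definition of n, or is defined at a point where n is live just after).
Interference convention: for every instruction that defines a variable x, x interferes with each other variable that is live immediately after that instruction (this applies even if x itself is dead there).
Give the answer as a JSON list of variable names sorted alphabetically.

Answer: ["g", "k", "p", "t"]

Analysis:
Block summaries:
  n0: def={k,n,p,t} ue=∅
  n1: def={g,p} ue={p}
  n2: def={n} ue={n,p}
  n3: def={n,r} ue={k,n}
  n4: def={g,p} ue=∅
  n5: def={n} ue=∅
  n6: def={k,t} ue={k,t}
  n7: def={r,t} ue=∅
  n8: def={t} ue={t}

Backward fixpoint:
  n0: in=∅ out={k,n,p,t}
  n1: in={k,p,t} out={k,t}
  n2: in={k,n,p,t} out={k,n,t}
  n3: in={k,n,t} out={k,n,t}
  n4: in={k,n,t} out={k,n,p,t}
  n5: in={k,t} out={k,t}
  n6: in={k,t} out=∅
  n7: in=∅ out={t}
  n8: in={t} out=∅

Conflict graph:
  g↔{k,n,p,t}
  k↔{g,n,p,r,t}
  n↔{g,k,p,t}
  p↔{g,k,n,t}
  r↔{k,t}
  t↔{g,k,n,p,r}

N(n) = ["g", "k", "p", "t"]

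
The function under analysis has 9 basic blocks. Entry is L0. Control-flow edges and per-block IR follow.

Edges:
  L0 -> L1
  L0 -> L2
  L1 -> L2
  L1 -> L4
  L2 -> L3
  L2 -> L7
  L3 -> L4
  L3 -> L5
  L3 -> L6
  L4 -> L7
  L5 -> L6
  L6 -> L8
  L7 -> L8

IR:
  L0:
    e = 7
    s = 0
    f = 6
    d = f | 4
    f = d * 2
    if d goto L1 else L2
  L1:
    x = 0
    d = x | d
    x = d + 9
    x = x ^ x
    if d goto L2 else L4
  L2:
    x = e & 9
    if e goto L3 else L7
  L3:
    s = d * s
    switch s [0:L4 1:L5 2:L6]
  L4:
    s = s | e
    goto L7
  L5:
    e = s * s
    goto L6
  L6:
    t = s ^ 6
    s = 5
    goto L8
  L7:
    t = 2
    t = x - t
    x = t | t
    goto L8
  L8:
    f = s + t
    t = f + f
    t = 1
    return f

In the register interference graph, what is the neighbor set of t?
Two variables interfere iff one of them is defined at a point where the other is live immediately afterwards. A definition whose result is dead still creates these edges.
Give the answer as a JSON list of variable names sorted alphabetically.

Per-block:
  L0 def {d,e,f,s} use ∅
  L1 def {d,x} use {d}
  L2 def {x} use {e}
  L3 def {s} use {d,s}
  L4 def {s} use {e,s}
  L5 def {e} use {s}
  L6 def {s,t} use {s}
  L7 def {t,x} use {x}
  L8 def {f,t} use {s,t}

Backward fixpoint:
  L0 li=∅ lo={d,e,s}
  L1 li={d,e,s} lo={d,e,s,x}
  L2 li={d,e,s} lo={d,e,s,x}
  L3 li={d,e,s,x} lo={e,s,x}
  L4 li={e,s,x} lo={s,x}
  L5 li={s} lo={s}
  L6 li={s} lo={s,t}
  L7 li={s,x} lo={s,t}
  L8 li={s,t} lo=∅

Interfere edges:
  d: {e,f,s,x}
  e: {d,f,s,x}
  f: {d,e,s,t}
  s: {d,e,f,t,x}
  t: {f,s,x}
  x: {d,e,s,t}

N(t) = ["f", "s", "x"]

Answer: ["f", "s", "x"]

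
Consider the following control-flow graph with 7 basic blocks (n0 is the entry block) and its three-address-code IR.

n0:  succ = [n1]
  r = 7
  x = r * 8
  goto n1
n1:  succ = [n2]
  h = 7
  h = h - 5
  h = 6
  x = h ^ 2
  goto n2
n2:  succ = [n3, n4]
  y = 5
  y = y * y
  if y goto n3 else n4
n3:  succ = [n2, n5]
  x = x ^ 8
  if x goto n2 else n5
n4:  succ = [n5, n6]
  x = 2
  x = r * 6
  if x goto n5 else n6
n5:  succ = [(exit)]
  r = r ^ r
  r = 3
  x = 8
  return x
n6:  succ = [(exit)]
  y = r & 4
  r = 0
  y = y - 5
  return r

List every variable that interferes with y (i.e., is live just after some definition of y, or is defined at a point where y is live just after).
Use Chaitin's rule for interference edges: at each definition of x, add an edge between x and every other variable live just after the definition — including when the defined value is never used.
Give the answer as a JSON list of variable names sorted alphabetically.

Answer: ["r", "x"]

Derivation:
def/use:
  n0: def={r,x} ue=∅
  n1: def={h,x} ue=∅
  n2: def={y} ue=∅
  n3: def={x} ue={x}
  n4: def={x} ue={r}
  n5: def={r,x} ue={r}
  n6: def={r,y} ue={r}

Live sets:
  n0 li=∅ lo={r}
  n1 li={r} lo={r,x}
  n2 li={r,x} lo={r,x}
  n3 li={r,x} lo={r,x}
  n4 li={r} lo={r}
  n5 li={r} lo=∅
  n6 li={r} lo=∅

Conflict graph:
  h: {r}
  r: {h,x,y}
  x: {r,y}
  y: {r,x}

N(y) = ["r", "x"]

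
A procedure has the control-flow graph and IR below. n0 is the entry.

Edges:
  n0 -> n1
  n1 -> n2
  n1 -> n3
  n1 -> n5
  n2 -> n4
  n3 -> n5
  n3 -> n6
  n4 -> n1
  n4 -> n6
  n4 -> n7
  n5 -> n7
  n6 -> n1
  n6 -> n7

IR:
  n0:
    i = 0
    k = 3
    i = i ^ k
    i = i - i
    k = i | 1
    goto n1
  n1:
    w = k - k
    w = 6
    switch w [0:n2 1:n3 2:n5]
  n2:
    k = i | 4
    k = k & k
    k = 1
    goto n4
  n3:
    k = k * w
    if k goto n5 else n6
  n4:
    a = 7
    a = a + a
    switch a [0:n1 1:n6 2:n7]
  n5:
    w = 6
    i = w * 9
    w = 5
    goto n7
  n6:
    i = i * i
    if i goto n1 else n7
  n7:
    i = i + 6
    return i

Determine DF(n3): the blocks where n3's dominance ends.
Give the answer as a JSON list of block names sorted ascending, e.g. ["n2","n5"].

idom tree: n1←n0 n2←n1 n3←n1 n4←n2 n5←n1 n6←n1 n7←n1
Dom∩ at merges:
  n1: preds {n0,n4,n6}: {n0} ∩ {n0,n1,n2,n4} ∩ {n0,n1,n6} = {n0}; idom=n0
  n5: preds {n1,n3}: {n0,n1} ∩ {n0,n1,n3} = {n0,n1}; idom=n1
  n6: preds {n3,n4}: {n0,n1,n3} ∩ {n0,n1,n2,n4} = {n0,n1}; idom=n1
  n7: preds {n4,n5,n6}: {n0,n1,n2,n4} ∩ {n0,n1,n5} ∩ {n0,n1,n6} = {n0,n1}; idom=n1

DF derivation:
  n1←n0: walk · to n0
  n1←n4: walk n4→n2→n1 to n0
  n1←n6: walk n6→n1 to n0
  n5←n1: walk · to n1
  n5←n3: walk n3 to n1
  n6←n3: walk n3 to n1
  n6←n4: walk n4→n2 to n1
  n7←n4: walk n4→n2 to n1
  n7←n5: walk n5 to n1
  n7←n6: walk n6 to n1
  DF(n0)=∅
  DF(n1)={n1}
  DF(n2)={n1,n6,n7}
  DF(n3)={n5,n6}
  DF(n4)={n1,n6,n7}
  DF(n5)={n7}
  DF(n6)={n1,n7}
  DF(n7)=∅

DF(n3) = ["n5", "n6"]

Answer: ["n5", "n6"]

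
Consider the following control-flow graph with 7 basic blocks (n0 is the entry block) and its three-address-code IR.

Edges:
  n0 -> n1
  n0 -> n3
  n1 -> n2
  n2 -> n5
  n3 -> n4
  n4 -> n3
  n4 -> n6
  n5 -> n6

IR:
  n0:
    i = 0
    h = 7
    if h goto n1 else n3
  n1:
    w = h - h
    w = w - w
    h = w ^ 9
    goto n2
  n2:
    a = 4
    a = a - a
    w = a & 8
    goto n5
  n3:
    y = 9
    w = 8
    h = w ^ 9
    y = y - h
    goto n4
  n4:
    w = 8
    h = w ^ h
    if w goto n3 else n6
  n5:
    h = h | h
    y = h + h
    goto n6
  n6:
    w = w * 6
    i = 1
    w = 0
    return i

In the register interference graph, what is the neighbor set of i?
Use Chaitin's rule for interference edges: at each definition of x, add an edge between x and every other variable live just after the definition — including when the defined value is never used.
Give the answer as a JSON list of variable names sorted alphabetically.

Block summaries:
  n0: def={h,i} ue=∅
  n1: def={h,w} ue={h}
  n2: def={a,w} ue=∅
  n3: def={h,w,y} ue=∅
  n4: def={h,w} ue={h}
  n5: def={h,y} ue={h}
  n6: def={i,w} ue={w}

Liveness:
  n0 li=∅ lo={h}
  n1 li={h} lo={h}
  n2 li={h} lo={h,w}
  n3 li=∅ lo={h}
  n4 li={h} lo={w}
  n5 li={h,w} lo={w}
  n6 li={w} lo=∅

Conflict graph:
  a: {h}
  h: {a,w,y}
  i: {w}
  w: {h,i,y}
  y: {h,w}

N(i) = ["w"]

Answer: ["w"]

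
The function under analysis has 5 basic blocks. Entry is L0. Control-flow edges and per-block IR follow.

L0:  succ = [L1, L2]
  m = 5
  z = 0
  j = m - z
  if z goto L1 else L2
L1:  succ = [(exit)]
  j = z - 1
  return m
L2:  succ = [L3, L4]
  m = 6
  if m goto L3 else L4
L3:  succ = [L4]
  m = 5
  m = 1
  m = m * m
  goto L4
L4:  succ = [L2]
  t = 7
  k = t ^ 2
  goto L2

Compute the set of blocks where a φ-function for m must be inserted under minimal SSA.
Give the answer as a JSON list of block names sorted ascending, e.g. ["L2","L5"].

idom tree: L1←L0 L2←L0 L3←L2 L4←L2
Join-block Dom:
  L2: preds {L0,L4}: {L0} ∩ {L0,L2,L4} = {L0}; idom=L0
  L4: preds {L2,L3}: {L0,L2} ∩ {L0,L2,L3} = {L0,L2}; idom=L2

DF derivation:
  L2←L0: walk · to L0
  L2←L4: walk L4→L2 to L0
  L4←L2: walk · to L2
  L4←L3: walk L3 to L2
  DF(L0)=∅
  DF(L1)=∅
  DF(L2)={L2}
  DF(L3)={L4}
  DF(L4)={L2}

φ for m: defs {L0,L2,L3}
  DF⁺ = {L2,L4}

Answer: ["L2", "L4"]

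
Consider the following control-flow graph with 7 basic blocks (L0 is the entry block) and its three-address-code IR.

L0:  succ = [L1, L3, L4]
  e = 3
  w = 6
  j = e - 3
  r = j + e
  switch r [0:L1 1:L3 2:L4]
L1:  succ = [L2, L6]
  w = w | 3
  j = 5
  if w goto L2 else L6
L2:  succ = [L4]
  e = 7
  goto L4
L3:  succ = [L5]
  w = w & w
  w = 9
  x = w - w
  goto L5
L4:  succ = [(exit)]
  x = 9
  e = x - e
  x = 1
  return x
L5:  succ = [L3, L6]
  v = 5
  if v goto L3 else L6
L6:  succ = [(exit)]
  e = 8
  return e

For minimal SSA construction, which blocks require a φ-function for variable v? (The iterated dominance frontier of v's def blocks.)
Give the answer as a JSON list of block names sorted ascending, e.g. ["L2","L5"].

idom tree: L1←L0 L2←L1 L3←L0 L4←L0 L5←L3 L6←L0
Dom∩ at merges:
  L3: preds {L0,L5}: {L0} ∩ {L0,L3,L5} = {L0}; idom=L0
  L4: preds {L0,L2}: {L0} ∩ {L0,L1,L2} = {L0}; idom=L0
  L6: preds {L1,L5}: {L0,L1} ∩ {L0,L3,L5} = {L0}; idom=L0

Frontier:
  join L3 pred L0: · stop@L0
  join L3 pred L5: L5→L3 stop@L0
  join L4 pred L0: · stop@L0
  join L4 pred L2: L2→L1 stop@L0
  join L6 pred L1: L1 stop@L0
  join L6 pred L5: L5→L3 stop@L0
  L0 → ∅
  L1 → {L4,L6}
  L2 → {L4}
  L3 → {L3,L6}
  L4 → ∅
  L5 → {L3,L6}
  L6 → ∅

φ for v: defs {L5}
  DF⁺ = {L3,L6}

Answer: ["L3", "L6"]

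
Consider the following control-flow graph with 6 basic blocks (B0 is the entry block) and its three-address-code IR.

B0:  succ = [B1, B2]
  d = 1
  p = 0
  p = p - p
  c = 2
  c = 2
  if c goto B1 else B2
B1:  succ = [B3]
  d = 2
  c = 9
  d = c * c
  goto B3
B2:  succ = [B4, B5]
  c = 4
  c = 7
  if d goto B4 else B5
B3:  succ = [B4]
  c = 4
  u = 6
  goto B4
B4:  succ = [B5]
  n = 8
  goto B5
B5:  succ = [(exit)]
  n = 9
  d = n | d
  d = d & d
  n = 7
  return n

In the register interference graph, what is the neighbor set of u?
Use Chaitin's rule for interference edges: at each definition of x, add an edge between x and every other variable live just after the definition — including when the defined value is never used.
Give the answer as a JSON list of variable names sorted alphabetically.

Block summaries:
  B0 def {c,d,p} use ∅
  B1 def {c,d} use ∅
  B2 def {c} use {d}
  B3 def {c,u} use ∅
  B4 def {n} use ∅
  B5 def {d,n} use {d}

Live sets:
  B0 li=∅ lo={d}
  B1 li=∅ lo={d}
  B2 li={d} lo={d}
  B3 li={d} lo={d}
  B4 li={d} lo={d}
  B5 li={d} lo=∅

Conflict graph:
  c↔{d}
  d↔{c,n,p,u}
  n↔{d}
  p↔{d}
  u↔{d}

N(u) = ["d"]

Answer: ["d"]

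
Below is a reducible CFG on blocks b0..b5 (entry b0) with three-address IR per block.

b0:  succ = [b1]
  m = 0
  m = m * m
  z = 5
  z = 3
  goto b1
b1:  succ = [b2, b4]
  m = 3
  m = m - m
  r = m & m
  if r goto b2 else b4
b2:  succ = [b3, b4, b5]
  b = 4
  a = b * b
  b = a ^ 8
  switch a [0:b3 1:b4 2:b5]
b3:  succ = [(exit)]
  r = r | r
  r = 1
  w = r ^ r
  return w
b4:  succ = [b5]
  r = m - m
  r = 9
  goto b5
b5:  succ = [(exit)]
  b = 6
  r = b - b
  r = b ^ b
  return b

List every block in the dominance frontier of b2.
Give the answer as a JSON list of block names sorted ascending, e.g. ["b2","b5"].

idom tree: b1←b0 b2←b1 b3←b2 b4←b1 b5←b1
Join-block Dom:
  b4: preds {b1,b2}: {b0,b1} ∩ {b0,b1,b2} = {b0,b1}; idom=b1
  b5: preds {b2,b4}: {b0,b1,b2} ∩ {b0,b1,b4} = {b0,b1}; idom=b1

DF derivation:
  b4←b1: walk · to b1
  b4←b2: walk b2 to b1
  b5←b2: walk b2 to b1
  b5←b4: walk b4 to b1
  DF(b0)=∅
  DF(b1)=∅
  DF(b2)={b4,b5}
  DF(b3)=∅
  DF(b4)={b5}
  DF(b5)=∅

DF(b2) = ["b4", "b5"]

Answer: ["b4", "b5"]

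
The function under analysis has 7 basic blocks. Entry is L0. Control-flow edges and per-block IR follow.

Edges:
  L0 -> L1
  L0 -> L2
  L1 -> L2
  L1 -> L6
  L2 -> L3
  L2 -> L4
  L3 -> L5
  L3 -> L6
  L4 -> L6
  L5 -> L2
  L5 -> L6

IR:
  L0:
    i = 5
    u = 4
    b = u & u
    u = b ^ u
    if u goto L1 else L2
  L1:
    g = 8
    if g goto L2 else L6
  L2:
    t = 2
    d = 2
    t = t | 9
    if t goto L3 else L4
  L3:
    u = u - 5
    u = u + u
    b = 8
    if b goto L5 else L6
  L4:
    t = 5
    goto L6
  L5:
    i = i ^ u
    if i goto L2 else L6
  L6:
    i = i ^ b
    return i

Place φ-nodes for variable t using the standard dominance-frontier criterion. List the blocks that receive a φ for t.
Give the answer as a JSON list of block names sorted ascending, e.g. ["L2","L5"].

Answer: ["L2", "L6"]

Analysis:
idom tree: L1←L0 L2←L0 L3←L2 L4←L2 L5←L3 L6←L0
Dom∩ at merges:
  L2: preds {L0,L1,L5}: {L0} ∩ {L0,L1} ∩ {L0,L2,L3,L5} = {L0}; idom=L0
  L6: preds {L1,L3,L4,L5}: {L0,L1} ∩ {L0,L2,L3} ∩ {L0,L2,L4} ∩ {L0,L2,L3,L5} = {L0}; idom=L0

Frontier:
  join L2 pred L0: · stop@L0
  join L2 pred L1: L1 stop@L0
  join L2 pred L5: L5→L3→L2 stop@L0
  join L6 pred L1: L1 stop@L0
  join L6 pred L3: L3→L2 stop@L0
  join L6 pred L4: L4→L2 stop@L0
  join L6 pred L5: L5→L3→L2 stop@L0
  L0 → ∅
  L1 → {L2,L6}
  L2 → {L2,L6}
  L3 → {L2,L6}
  L4 → {L6}
  L5 → {L2,L6}
  L6 → ∅

φ for t: defs {L2,L4}
  DF⁺ = {L2,L6}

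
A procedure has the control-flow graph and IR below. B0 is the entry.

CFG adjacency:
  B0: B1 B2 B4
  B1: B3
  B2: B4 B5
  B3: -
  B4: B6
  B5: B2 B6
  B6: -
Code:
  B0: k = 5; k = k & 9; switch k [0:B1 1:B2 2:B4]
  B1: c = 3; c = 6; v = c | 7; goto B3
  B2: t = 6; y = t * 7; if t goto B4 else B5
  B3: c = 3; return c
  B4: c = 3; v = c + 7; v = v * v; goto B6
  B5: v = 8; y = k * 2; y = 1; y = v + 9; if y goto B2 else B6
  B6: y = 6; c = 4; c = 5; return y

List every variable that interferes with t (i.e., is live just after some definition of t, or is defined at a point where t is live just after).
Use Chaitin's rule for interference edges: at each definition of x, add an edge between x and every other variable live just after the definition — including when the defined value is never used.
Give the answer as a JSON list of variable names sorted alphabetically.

Answer: ["k", "y"]

Derivation:
Per-block:
  B0: {k} / ∅
  B1: {c,v} / ∅
  B2: {t,y} / ∅
  B3: {c} / ∅
  B4: {c,v} / ∅
  B5: {v,y} / {k}
  B6: {c,y} / ∅

Backward fixpoint:
  B0 li=∅ lo={k}
  B1 li=∅ lo=∅
  B2 li={k} lo={k}
  B3 li=∅ lo=∅
  B4 li=∅ lo=∅
  B5 li={k} lo={k}
  B6 li=∅ lo=∅

Conflict graph:
  c↔{y}
  k↔{t,v,y}
  t↔{k,y}
  v↔{k,y}
  y↔{c,k,t,v}

N(t) = ["k", "y"]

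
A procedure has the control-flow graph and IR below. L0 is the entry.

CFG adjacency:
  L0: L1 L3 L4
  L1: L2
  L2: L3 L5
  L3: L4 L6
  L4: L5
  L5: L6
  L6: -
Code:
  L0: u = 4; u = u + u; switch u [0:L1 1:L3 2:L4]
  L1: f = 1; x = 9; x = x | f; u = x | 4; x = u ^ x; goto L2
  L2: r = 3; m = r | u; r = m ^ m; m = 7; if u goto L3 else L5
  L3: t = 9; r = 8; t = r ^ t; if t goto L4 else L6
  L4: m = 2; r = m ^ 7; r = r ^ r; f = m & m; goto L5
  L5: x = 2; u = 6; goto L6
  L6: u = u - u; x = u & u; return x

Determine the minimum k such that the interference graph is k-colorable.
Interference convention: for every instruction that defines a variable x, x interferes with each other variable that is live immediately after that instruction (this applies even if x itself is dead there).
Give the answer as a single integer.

Answer: 3

Working:
Block summaries:
  L0: {u} / ∅
  L1: {f,u,x} / ∅
  L2: {m,r} / {u}
  L3: {r,t} / ∅
  L4: {f,m,r} / ∅
  L5: {u,x} / ∅
  L6: {u,x} / {u}

Live sets:
  L0: in=∅ out={u}
  L1: in=∅ out={u}
  L2: in={u} out={u}
  L3: in={u} out={u}
  L4: in=∅ out=∅
  L5: in=∅ out={u}
  L6: in={u} out=∅

Interfere edges:
  f↔{x}
  m↔{r,u}
  r↔{m,t,u}
  t↔{r,u}
  u↔{m,r,t,x}
  x↔{f,u}

Colouring:
  lower bound: {m,r,u} mutually conflict ⇒ χ ≥ 3
  3-colouring: r0={f,u}  r1={r,x}  r2={m,t}
  χ = 3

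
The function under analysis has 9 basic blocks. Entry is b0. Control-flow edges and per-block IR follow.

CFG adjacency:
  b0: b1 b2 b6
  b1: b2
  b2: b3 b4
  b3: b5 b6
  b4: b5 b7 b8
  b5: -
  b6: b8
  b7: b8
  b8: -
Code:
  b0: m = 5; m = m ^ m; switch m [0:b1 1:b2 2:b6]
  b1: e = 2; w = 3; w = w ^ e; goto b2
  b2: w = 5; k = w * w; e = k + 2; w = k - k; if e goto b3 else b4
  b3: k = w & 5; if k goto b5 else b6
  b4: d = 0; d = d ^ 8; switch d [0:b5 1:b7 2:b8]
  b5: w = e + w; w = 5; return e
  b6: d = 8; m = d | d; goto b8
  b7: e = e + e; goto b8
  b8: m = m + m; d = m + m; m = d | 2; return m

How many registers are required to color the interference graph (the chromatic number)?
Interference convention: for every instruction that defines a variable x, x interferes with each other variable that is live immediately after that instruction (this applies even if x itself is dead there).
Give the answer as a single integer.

def/use:
  b0 def {m} use ∅
  b1 def {e,w} use ∅
  b2 def {e,k,w} use ∅
  b3 def {k} use {w}
  b4 def {d} use ∅
  b5 def {w} use {e,w}
  b6 def {d,m} use ∅
  b7 def {e} use {e}
  b8 def {d,m} use {m}

Backward fixpoint:
  b0 li=∅ lo={m}
  b1 li={m} lo={m}
  b2 li={m} lo={e,m,w}
  b3 li={e,w} lo={e,w}
  b4 li={e,m,w} lo={e,m,w}
  b5 li={e,w} lo=∅
  b6 li=∅ lo={m}
  b7 li={e,m} lo={m}
  b8 li={m} lo=∅

Interference:
  d↔{e,m,w}
  e↔{d,k,m,w}
  k↔{e,m,w}
  m↔{d,e,k,w}
  w↔{d,e,k,m}

Registers:
  clique {d,e,m,w} ⇒ need ≥ 4
  4-colouring: R0={e}  R1={m}  R2={w}  R3={d,k}
  χ = 4

Answer: 4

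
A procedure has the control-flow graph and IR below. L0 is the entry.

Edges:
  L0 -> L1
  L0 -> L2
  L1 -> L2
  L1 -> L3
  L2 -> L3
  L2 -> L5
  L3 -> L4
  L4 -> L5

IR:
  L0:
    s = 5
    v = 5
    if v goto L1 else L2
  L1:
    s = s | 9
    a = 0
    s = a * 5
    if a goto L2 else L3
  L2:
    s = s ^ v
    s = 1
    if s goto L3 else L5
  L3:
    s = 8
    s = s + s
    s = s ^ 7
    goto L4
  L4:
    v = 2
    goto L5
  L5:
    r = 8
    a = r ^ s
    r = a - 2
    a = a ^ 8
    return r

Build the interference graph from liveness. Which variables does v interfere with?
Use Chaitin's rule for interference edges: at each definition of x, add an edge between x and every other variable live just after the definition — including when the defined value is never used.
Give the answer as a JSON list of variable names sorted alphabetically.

Per-block:
  L0: def={s,v} ue=∅
  L1: def={a,s} ue={s}
  L2: def={s} ue={s,v}
  L3: def={s} ue=∅
  L4: def={v} ue=∅
  L5: def={a,r} ue={s}

Live sets:
  L0 li=∅ lo={s,v}
  L1 li={s,v} lo={s,v}
  L2 li={s,v} lo={s}
  L3 li=∅ lo={s}
  L4 li={s} lo={s}
  L5 li={s} lo=∅

Conflict graph:
  a: {r,s,v}
  r: {a,s}
  s: {a,r,v}
  v: {a,s}

N(v) = ["a", "s"]

Answer: ["a", "s"]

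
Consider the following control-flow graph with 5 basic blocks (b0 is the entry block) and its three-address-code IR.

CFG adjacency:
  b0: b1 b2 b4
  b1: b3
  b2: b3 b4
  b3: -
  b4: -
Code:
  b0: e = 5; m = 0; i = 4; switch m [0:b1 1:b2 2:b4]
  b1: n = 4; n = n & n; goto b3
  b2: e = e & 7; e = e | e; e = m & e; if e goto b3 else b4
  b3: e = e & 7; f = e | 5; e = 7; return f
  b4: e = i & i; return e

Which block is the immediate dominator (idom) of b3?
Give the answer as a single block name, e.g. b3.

idom tree: b1←b0 b2←b0 b3←b0 b4←b0
Join-block Dom:
  b3: preds {b1,b2}: {b0,b1} ∩ {b0,b2} = {b0}; idom=b0
  b4: preds {b0,b2}: {b0} ∩ {b0,b2} = {b0}; idom=b0

idom(b3) = b0

Answer: b0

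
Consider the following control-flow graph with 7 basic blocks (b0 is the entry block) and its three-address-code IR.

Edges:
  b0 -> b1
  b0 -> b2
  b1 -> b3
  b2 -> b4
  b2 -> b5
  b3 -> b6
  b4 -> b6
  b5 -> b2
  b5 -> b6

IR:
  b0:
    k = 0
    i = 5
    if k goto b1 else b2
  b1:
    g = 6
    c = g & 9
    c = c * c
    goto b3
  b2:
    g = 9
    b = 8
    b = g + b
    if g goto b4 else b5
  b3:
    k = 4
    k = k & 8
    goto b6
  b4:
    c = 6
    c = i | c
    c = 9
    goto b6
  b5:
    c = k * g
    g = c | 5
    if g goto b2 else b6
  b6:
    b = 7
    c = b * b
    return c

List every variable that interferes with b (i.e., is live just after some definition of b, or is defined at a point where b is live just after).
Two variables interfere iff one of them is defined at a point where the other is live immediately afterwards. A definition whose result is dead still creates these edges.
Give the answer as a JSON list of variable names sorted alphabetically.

Answer: ["g", "i", "k"]

Derivation:
def/use:
  b0 def {i,k} use ∅
  b1 def {c,g} use ∅
  b2 def {b,g} use ∅
  b3 def {k} use ∅
  b4 def {c} use {i}
  b5 def {c,g} use {g,k}
  b6 def {b,c} use ∅

Backward fixpoint:
  live b0: ∅→{i,k}
  live b1: ∅→∅
  live b2: {i,k}→{g,i,k}
  live b3: ∅→∅
  live b4: {i}→∅
  live b5: {g,i,k}→{i,k}
  live b6: ∅→∅

Interference:
  b — {g,i,k}
  c — {i,k}
  g — {b,i,k}
  i — {b,c,g,k}
  k — {b,c,g,i}

N(b) = ["g", "i", "k"]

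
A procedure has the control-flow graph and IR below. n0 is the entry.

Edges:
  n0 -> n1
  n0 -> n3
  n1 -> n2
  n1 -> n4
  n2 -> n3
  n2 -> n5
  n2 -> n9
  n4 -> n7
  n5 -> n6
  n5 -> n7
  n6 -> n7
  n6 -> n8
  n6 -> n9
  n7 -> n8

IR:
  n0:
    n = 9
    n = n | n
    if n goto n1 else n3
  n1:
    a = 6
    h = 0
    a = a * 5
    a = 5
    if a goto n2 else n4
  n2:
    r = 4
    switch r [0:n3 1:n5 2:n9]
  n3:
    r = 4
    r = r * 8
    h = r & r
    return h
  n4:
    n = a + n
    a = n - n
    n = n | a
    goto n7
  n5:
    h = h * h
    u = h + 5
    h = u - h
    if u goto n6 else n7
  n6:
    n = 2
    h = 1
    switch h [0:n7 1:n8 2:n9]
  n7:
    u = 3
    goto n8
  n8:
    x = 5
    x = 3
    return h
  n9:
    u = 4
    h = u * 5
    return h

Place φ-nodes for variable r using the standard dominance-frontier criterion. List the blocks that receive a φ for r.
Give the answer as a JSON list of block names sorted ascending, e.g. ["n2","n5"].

idom tree: n1←n0 n2←n1 n3←n0 n4←n1 n5←n2 n6←n5 n7←n1 n8←n1 n9←n2
Dom∩ at merges:
  n3: preds {n0,n2}: {n0} ∩ {n0,n1,n2} = {n0}; idom=n0
  n7: preds {n4,n5,n6}: {n0,n1,n4} ∩ {n0,n1,n2,n5} ∩ {n0,n1,n2,n5,n6} = {n0,n1}; idom=n1
  n8: preds {n6,n7}: {n0,n1,n2,n5,n6} ∩ {n0,n1,n7} = {n0,n1}; idom=n1
  n9: preds {n2,n6}: {n0,n1,n2} ∩ {n0,n1,n2,n5,n6} = {n0,n1,n2}; idom=n2

Frontier:
  n3←n0: walk · to n0
  n3←n2: walk n2→n1 to n0
  n7←n4: walk n4 to n1
  n7←n5: walk n5→n2 to n1
  n7←n6: walk n6→n5→n2 to n1
  n8←n6: walk n6→n5→n2 to n1
  n8←n7: walk n7 to n1
  n9←n2: walk · to n2
  n9←n6: walk n6→n5 to n2
  n0 → ∅
  n1 → {n3}
  n2 → {n3,n7,n8}
  n3 → ∅
  n4 → {n7}
  n5 → {n7,n8,n9}
  n6 → {n7,n8,n9}
  n7 → {n8}
  n8 → ∅
  n9 → ∅

φ for r: defs {n2,n3}
  DF⁺ = {n3,n7,n8}

Answer: ["n3", "n7", "n8"]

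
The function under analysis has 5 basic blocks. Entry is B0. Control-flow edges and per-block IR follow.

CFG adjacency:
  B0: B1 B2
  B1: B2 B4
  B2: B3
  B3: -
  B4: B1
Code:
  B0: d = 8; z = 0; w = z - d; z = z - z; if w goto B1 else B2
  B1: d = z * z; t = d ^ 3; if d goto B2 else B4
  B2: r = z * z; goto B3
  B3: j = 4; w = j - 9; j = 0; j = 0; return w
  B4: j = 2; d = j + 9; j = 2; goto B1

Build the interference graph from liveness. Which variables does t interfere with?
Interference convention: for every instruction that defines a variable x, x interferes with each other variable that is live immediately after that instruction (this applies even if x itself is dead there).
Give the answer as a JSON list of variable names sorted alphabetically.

def/use:
  B0: {d,w,z} / ∅
  B1: {d,t} / {z}
  B2: {r} / {z}
  B3: {j,w} / ∅
  B4: {d,j} / ∅

Backward fixpoint:
  B0: in=∅ out={z}
  B1: in={z} out={z}
  B2: in={z} out=∅
  B3: in=∅ out=∅
  B4: in={z} out={z}

Interference:
  d↔{t,z}
  j↔{w,z}
  r↔∅
  t↔{d,z}
  w↔{j,z}
  z↔{d,j,t,w}

N(t) = ["d", "z"]

Answer: ["d", "z"]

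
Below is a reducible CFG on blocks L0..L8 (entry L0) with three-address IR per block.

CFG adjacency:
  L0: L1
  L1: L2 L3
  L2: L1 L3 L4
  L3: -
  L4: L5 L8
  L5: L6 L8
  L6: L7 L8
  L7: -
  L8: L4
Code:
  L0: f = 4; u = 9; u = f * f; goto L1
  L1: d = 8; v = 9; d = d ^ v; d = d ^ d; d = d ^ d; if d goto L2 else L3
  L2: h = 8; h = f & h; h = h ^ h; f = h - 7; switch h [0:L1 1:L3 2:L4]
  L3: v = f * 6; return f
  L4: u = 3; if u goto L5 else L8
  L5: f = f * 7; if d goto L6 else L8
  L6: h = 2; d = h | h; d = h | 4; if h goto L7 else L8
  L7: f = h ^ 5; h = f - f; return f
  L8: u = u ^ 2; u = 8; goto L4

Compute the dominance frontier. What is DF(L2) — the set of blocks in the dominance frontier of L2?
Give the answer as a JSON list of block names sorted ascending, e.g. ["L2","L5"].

Answer: ["L1", "L3"]

Analysis:
idom tree: L1←L0 L2←L1 L3←L1 L4←L2 L5←L4 L6←L5 L7←L6 L8←L4
Dom∩ at merges:
  L1: preds {L0,L2}: {L0} ∩ {L0,L1,L2} = {L0}; idom=L0
  L3: preds {L1,L2}: {L0,L1} ∩ {L0,L1,L2} = {L0,L1}; idom=L1
  L4: preds {L2,L8}: {L0,L1,L2} ∩ {L0,L1,L2,L4,L8} = {L0,L1,L2}; idom=L2
  L8: preds {L4,L5,L6}: {L0,L1,L2,L4} ∩ {L0,L1,L2,L4,L5} ∩ {L0,L1,L2,L4,L5,L6} = {L0,L1,L2,L4}; idom=L4

DF derivation:
  join L1 pred L0: · stop@L0
  join L1 pred L2: L2→L1 stop@L0
  join L3 pred L1: · stop@L1
  join L3 pred L2: L2 stop@L1
  join L4 pred L2: · stop@L2
  join L4 pred L8: L8→L4 stop@L2
  join L8 pred L4: · stop@L4
  join L8 pred L5: L5 stop@L4
  join L8 pred L6: L6→L5 stop@L4
  L0: DF=∅
  L1: DF={L1}
  L2: DF={L1,L3}
  L3: DF=∅
  L4: DF={L4}
  L5: DF={L8}
  L6: DF={L8}
  L7: DF=∅
  L8: DF={L4}

DF(L2) = ["L1", "L3"]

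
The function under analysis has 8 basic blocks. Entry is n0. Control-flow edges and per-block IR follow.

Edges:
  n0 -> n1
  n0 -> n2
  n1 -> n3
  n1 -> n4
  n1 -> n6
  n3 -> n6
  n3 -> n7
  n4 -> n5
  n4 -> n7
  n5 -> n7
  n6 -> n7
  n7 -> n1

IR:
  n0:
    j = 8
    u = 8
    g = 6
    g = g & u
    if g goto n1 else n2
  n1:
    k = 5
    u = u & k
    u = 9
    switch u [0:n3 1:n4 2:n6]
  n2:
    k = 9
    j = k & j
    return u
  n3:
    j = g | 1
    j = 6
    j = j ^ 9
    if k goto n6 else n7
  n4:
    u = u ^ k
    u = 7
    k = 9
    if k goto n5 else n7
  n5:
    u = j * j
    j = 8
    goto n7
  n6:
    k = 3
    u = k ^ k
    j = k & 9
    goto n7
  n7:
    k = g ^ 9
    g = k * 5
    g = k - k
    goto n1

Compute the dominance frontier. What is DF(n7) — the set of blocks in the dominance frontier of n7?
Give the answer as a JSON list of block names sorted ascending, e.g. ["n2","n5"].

idom tree: n1←n0 n2←n0 n3←n1 n4←n1 n5←n4 n6←n1 n7←n1
Dom at joins:
  n1: preds {n0,n7}: {n0} ∩ {n0,n1,n7} = {n0}; idom=n0
  n6: preds {n1,n3}: {n0,n1} ∩ {n0,n1,n3} = {n0,n1}; idom=n1
  n7: preds {n3,n4,n5,n6}: {n0,n1,n3} ∩ {n0,n1,n4} ∩ {n0,n1,n4,n5} ∩ {n0,n1,n6} = {n0,n1}; idom=n1

DF walk-up:
  join n1 pred n0: · stop@n0
  join n1 pred n7: n7→n1 stop@n0
  join n6 pred n1: · stop@n1
  join n6 pred n3: n3 stop@n1
  join n7 pred n3: n3 stop@n1
  join n7 pred n4: n4 stop@n1
  join n7 pred n5: n5→n4 stop@n1
  join n7 pred n6: n6 stop@n1
  n0 → ∅
  n1 → {n1}
  n2 → ∅
  n3 → {n6,n7}
  n4 → {n7}
  n5 → {n7}
  n6 → {n7}
  n7 → {n1}

DF(n7) = ["n1"]

Answer: ["n1"]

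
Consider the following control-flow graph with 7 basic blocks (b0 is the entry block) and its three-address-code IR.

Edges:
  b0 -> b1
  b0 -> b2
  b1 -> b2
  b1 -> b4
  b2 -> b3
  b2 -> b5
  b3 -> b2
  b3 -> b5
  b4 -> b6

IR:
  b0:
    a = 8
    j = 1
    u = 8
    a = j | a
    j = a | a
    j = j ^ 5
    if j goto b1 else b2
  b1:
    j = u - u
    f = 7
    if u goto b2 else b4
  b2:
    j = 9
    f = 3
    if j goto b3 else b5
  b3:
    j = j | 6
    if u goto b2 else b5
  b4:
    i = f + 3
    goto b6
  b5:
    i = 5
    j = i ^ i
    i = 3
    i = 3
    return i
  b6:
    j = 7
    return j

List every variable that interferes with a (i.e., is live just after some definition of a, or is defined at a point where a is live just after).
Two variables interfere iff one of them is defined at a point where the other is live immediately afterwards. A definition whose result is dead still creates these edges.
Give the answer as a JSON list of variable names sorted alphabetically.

Answer: ["j", "u"]

Working:
Block summaries:
  b0 def {a,j,u} use ∅
  b1 def {f,j} use {u}
  b2 def {f,j} use ∅
  b3 def {j} use {j,u}
  b4 def {i} use {f}
  b5 def {i,j} use ∅
  b6 def {j} use ∅

Backward fixpoint:
  b0 li=∅ lo={u}
  b1 li={u} lo={f,u}
  b2 li={u} lo={j,u}
  b3 li={j,u} lo={u}
  b4 li={f} lo=∅
  b5 li=∅ lo=∅
  b6 li=∅ lo=∅

Interference:
  a↔{j,u}
  f↔{j,u}
  i↔∅
  j↔{a,f,u}
  u↔{a,f,j}

N(a) = ["j", "u"]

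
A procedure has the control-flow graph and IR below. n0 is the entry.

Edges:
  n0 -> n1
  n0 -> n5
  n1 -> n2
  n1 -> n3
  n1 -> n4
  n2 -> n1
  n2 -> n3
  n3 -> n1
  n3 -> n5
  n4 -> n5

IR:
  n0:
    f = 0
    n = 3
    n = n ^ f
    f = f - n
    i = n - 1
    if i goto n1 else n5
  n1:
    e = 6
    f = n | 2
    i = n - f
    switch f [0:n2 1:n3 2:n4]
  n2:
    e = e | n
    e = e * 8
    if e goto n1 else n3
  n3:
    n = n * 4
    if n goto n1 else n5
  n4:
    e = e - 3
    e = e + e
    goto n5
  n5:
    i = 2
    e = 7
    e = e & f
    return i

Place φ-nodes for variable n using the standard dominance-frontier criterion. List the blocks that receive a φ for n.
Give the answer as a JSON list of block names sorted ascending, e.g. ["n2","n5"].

idom tree: n1←n0 n2←n1 n3←n1 n4←n1 n5←n0
Join-block Dom:
  n1: preds {n0,n2,n3}: {n0} ∩ {n0,n1,n2} ∩ {n0,n1,n3} = {n0}; idom=n0
  n3: preds {n1,n2}: {n0,n1} ∩ {n0,n1,n2} = {n0,n1}; idom=n1
  n5: preds {n0,n3,n4}: {n0} ∩ {n0,n1,n3} ∩ {n0,n1,n4} = {n0}; idom=n0

DF derivation:
  n1←n0: walk · to n0
  n1←n2: walk n2→n1 to n0
  n1←n3: walk n3→n1 to n0
  n3←n1: walk · to n1
  n3←n2: walk n2 to n1
  n5←n0: walk · to n0
  n5←n3: walk n3→n1 to n0
  n5←n4: walk n4→n1 to n0
  DF(n0)=∅
  DF(n1)={n1,n5}
  DF(n2)={n1,n3}
  DF(n3)={n1,n5}
  DF(n4)={n5}
  DF(n5)=∅

φ for n: defs {n0,n3}
  DF⁺ = {n1,n5}

Answer: ["n1", "n5"]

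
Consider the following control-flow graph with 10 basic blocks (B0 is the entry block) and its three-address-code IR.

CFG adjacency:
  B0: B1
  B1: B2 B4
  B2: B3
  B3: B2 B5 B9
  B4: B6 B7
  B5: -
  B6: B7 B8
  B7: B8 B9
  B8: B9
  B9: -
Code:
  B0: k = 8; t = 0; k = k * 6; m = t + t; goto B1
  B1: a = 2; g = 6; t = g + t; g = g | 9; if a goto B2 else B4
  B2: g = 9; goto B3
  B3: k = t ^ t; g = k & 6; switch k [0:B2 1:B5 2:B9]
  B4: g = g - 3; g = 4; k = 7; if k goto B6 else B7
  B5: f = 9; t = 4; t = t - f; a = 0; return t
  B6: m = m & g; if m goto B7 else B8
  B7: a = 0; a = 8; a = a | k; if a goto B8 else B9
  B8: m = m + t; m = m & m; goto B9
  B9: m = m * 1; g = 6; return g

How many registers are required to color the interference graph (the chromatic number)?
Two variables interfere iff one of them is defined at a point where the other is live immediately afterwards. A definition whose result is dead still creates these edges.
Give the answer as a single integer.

Block summaries:
  B0: {k,m,t} / ∅
  B1: {a,g,t} / {t}
  B2: {g} / ∅
  B3: {g,k} / {t}
  B4: {g,k} / {g}
  B5: {a,f,t} / ∅
  B6: {m} / {g,m}
  B7: {a} / {k}
  B8: {m} / {m,t}
  B9: {g,m} / {m}

Liveness:
  B0: in=∅ out={m,t}
  B1: in={m,t} out={g,m,t}
  B2: in={m,t} out={m,t}
  B3: in={m,t} out={m,t}
  B4: in={g,m,t} out={g,k,m,t}
  B5: in=∅ out=∅
  B6: in={g,k,m,t} out={k,m,t}
  B7: in={k,m,t} out={m,t}
  B8: in={m,t} out={m}
  B9: in={m} out=∅

Conflict graph:
  a: {g,k,m,t}
  f: {t}
  g: {a,k,m,t}
  k: {a,g,m,t}
  m: {a,g,k,t}
  t: {a,f,g,k,m}

Chromatic number:
  clique {a,g,k,m,t} ⇒ need ≥ 5
  5-colouring: c0={t}  c1={a,f}  c2={g}  c3={k}  c4={m}
  χ = 5

Answer: 5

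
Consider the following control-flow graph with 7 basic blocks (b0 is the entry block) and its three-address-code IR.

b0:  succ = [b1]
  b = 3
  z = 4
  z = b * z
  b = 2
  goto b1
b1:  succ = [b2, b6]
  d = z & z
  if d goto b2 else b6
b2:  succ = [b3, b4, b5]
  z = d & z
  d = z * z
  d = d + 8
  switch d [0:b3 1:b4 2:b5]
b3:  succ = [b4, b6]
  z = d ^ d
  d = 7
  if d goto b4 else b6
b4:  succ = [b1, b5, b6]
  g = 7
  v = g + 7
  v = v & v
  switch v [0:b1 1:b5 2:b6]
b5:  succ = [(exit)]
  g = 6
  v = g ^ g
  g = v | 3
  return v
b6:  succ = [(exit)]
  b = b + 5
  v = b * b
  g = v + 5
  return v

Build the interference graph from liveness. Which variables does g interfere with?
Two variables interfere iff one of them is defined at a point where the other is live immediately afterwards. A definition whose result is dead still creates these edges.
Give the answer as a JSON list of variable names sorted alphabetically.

Answer: ["b", "v", "z"]

Derivation:
Block summaries:
  b0 def {b,z} use ∅
  b1 def {d} use {z}
  b2 def {d,z} use {d,z}
  b3 def {d,z} use {d}
  b4 def {g,v} use ∅
  b5 def {g,v} use ∅
  b6 def {b,g,v} use {b}

Live sets:
  b0: in=∅ out={b,z}
  b1: in={b,z} out={b,d,z}
  b2: in={b,d,z} out={b,d,z}
  b3: in={b,d} out={b,z}
  b4: in={b,z} out={b,z}
  b5: in=∅ out=∅
  b6: in={b} out=∅

Interfere edges:
  b — {d,g,v,z}
  d — {b,z}
  g — {b,v,z}
  v — {b,g,z}
  z — {b,d,g,v}

N(g) = ["b", "v", "z"]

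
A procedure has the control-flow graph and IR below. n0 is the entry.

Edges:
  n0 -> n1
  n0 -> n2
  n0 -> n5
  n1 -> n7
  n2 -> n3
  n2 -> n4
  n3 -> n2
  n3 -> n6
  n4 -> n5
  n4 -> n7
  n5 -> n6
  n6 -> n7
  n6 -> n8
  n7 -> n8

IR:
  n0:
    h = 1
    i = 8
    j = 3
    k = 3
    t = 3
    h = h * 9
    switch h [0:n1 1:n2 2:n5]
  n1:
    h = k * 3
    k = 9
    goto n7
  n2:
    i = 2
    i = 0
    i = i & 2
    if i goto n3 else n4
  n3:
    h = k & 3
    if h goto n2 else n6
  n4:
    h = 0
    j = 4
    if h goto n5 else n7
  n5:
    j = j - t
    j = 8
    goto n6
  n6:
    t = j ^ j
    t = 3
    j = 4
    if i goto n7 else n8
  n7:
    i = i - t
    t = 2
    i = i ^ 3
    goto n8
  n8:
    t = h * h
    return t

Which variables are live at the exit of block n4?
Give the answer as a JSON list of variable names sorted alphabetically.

Answer: ["h", "i", "j", "t"]

Working:
Block summaries:
  n0: def={h,i,j,k,t} ue=∅
  n1: def={h,k} ue={k}
  n2: def={i} ue=∅
  n3: def={h} ue={k}
  n4: def={h,j} ue=∅
  n5: def={j} ue={j,t}
  n6: def={j,t} ue={i,j}
  n7: def={i,t} ue={i,t}
  n8: def={t} ue={h}

Liveness:
  live n0: ∅→{h,i,j,k,t}
  live n1: {i,k,t}→{h,i,t}
  live n2: {j,k,t}→{i,j,k,t}
  live n3: {i,j,k,t}→{h,i,j,k,t}
  live n4: {i,t}→{h,i,j,t}
  live n5: {h,i,j,t}→{h,i,j}
  live n6: {h,i,j}→{h,i,t}
  live n7: {h,i,t}→{h}
  live n8: {h}→∅

live-out(n4) = ["h", "i", "j", "t"]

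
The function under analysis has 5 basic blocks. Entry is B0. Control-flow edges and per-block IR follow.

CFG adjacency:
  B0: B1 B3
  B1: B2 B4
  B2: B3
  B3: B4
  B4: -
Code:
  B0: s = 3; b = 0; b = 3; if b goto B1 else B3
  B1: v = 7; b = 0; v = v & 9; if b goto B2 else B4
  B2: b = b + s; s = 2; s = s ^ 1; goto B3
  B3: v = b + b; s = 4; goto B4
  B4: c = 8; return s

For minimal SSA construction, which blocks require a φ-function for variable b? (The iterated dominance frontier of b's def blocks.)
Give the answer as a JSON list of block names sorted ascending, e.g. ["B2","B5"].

Answer: ["B3", "B4"]

Working:
idom tree: B1←B0 B2←B1 B3←B0 B4←B0
Dom∩ at merges:
  B3: preds {B0,B2}: {B0} ∩ {B0,B1,B2} = {B0}; idom=B0
  B4: preds {B1,B3}: {B0,B1} ∩ {B0,B3} = {B0}; idom=B0

Frontier:
  join B3 pred B0: · stop@B0
  join B3 pred B2: B2→B1 stop@B0
  join B4 pred B1: B1 stop@B0
  join B4 pred B3: B3 stop@B0
  B0: DF=∅
  B1: DF={B3,B4}
  B2: DF={B3}
  B3: DF={B4}
  B4: DF=∅

φ for b: defs {B0,B1,B2}
  DF⁺ = {B3,B4}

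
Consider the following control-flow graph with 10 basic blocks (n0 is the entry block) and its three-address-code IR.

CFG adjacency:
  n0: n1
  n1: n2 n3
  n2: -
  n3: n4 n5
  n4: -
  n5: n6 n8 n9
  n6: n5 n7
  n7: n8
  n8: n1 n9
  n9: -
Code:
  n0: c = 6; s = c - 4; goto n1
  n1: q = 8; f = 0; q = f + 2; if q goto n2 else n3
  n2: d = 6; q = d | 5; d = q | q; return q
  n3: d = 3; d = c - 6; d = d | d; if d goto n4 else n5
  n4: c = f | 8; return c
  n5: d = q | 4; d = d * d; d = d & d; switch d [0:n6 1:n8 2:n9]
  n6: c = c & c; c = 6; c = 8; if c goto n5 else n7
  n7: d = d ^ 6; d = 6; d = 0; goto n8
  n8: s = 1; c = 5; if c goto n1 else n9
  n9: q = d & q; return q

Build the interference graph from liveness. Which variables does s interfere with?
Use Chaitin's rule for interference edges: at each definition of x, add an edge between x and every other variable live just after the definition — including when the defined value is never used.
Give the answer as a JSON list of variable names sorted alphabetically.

Answer: ["c", "d", "q"]

Derivation:
Per-block:
  n0 def {c,s} use ∅
  n1 def {f,q} use ∅
  n2 def {d,q} use ∅
  n3 def {d} use {c}
  n4 def {c} use {f}
  n5 def {d} use {q}
  n6 def {c} use {c}
  n7 def {d} use {d}
  n8 def {c,s} use ∅
  n9 def {q} use {d,q}

Live sets:
  n0 li=∅ lo={c}
  n1 li={c} lo={c,f,q}
  n2 li=∅ lo=∅
  n3 li={c,f,q} lo={c,f,q}
  n4 li={f} lo=∅
  n5 li={c,q} lo={c,d,q}
  n6 li={c,d,q} lo={c,d,q}
  n7 li={d,q} lo={d,q}
  n8 li={d,q} lo={c,d,q}
  n9 li={d,q} lo=∅

Interfere edges:
  c↔{d,f,q,s}
  d↔{c,f,q,s}
  f↔{c,d,q}
  q↔{c,d,f,s}
  s↔{c,d,q}

N(s) = ["c", "d", "q"]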